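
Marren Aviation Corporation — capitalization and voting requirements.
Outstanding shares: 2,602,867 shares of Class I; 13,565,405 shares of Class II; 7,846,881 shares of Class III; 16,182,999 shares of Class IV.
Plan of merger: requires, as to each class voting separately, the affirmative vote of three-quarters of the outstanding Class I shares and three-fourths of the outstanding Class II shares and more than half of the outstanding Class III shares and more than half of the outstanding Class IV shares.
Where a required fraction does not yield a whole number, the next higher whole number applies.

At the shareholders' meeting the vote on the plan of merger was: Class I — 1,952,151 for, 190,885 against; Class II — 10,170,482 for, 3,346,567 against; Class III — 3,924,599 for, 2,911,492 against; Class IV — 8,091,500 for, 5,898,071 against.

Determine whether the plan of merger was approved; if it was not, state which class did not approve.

Class I: 3/4 of 2602867 = 1952150.25, rounded up to 1952151; 1,952,151 required, 1,952,151 in favor — approved.
Class II: 3/4 of 13565405 = 10174053.75, rounded up to 10174054; 10,174,054 required, 10,170,482 in favor — not approved.
Class III: a majority of 7846881 is 3923441; 3,923,441 required, 3,924,599 in favor — approved.
Class IV: a majority of 16182999 is 8091500; 8,091,500 required, 8,091,500 in favor — approved.

Not approved — the Class II shares did not give the required vote.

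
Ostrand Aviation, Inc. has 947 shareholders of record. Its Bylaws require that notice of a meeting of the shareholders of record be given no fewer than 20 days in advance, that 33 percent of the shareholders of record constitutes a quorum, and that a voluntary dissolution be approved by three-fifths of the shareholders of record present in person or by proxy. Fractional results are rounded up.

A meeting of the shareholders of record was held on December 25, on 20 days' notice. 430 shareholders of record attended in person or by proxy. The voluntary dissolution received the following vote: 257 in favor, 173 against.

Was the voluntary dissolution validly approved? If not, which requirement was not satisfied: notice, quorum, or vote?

Notice: 20 days given; 20 required. Satisfied.
Quorum: 33% of 947 = 312.51, rounded up to 313; 430 present. Satisfied.
Vote: requires three-fifths of those present (430); 3/5 of 430 = 258, so 258 needed; 257 in favor. Not satisfied.

Invalid — vote requirement not satisfied.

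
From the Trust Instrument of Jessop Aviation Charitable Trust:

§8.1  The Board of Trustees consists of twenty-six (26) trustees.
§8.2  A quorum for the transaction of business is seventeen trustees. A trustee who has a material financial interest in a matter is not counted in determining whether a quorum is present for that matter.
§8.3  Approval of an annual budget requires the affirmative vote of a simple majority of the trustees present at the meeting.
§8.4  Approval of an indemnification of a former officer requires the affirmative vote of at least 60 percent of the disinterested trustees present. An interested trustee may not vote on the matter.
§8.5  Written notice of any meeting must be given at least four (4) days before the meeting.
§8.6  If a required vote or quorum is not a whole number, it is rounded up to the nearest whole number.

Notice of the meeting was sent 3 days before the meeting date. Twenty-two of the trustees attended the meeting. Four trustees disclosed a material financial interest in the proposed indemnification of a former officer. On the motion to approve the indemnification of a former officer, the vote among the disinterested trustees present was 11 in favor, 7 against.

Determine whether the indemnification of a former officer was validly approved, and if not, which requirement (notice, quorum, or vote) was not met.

Notice: 3 days given; 4 required (3 < 4). Not satisfied.
Quorum: 22 present, but the 4 interested trustees do not count, leaving 18. Quorum is 17. Satisfied.
Vote: the indemnification of a former officer requires three-fifths of the disinterested trustees present (22 − 4 = 18). 3/5 of 18 = 10.80, rounded up to 11, so 11 affirmative votes are needed; 11 voted in favor. Satisfied.

Invalid — notice requirement not satisfied.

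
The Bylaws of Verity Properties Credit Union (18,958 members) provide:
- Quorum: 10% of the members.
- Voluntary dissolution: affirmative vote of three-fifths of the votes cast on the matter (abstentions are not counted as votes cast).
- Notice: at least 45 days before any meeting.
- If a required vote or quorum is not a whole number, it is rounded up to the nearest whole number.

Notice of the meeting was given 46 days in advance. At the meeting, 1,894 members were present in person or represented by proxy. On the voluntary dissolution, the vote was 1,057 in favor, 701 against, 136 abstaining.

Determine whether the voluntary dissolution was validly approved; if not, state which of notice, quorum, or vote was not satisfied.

Notice: 46 days given; 45 required. Satisfied.
Quorum: 10% of 18,958 = 1,895.80, rounded up to 1,896; 1,894 present. Not satisfied.
Vote: requires three-fifths of the votes cast (1,894 − 136 abstaining = 1,758); 3/5 of 1758 = 1054.80, rounded up to 1055, so 1,055 needed; 1,057 in favor. Satisfied.

Invalid — quorum requirement not satisfied.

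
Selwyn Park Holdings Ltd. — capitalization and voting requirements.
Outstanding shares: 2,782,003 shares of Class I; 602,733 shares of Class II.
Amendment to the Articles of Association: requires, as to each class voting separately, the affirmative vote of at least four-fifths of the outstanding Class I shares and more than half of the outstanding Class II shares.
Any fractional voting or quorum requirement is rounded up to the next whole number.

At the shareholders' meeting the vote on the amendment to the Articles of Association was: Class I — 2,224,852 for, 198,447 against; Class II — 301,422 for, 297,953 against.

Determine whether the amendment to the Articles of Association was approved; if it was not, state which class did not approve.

Class I: 4/5 of 2782003 = 2225602.40, rounded up to 2225603; 2,225,603 required, 2,224,852 in favor — not approved.
Class II: a majority of 602733 is 301367; 301,367 required, 301,422 in favor — approved.

Not approved — the Class I shares did not give the required vote.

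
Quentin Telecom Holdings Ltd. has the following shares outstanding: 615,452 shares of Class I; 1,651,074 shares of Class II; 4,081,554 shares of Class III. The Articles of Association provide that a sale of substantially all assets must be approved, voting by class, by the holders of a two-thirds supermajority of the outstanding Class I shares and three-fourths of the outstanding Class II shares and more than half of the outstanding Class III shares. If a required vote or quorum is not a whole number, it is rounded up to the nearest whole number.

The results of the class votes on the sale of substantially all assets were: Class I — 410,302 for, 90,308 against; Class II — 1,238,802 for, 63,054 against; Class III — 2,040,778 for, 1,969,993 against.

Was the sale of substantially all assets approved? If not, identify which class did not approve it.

Approved — every class gave the required vote.

Class I: 2/3 of 615452 = 410301.33, rounded up to 410302; 410,302 required, 410,302 in favor — approved.
Class II: 3/4 of 1651074 = 1238305.50, rounded up to 1238306; 1,238,306 required, 1,238,802 in favor — approved.
Class III: a majority of 4081554 is 2040778; 2,040,778 required, 2,040,778 in favor — approved.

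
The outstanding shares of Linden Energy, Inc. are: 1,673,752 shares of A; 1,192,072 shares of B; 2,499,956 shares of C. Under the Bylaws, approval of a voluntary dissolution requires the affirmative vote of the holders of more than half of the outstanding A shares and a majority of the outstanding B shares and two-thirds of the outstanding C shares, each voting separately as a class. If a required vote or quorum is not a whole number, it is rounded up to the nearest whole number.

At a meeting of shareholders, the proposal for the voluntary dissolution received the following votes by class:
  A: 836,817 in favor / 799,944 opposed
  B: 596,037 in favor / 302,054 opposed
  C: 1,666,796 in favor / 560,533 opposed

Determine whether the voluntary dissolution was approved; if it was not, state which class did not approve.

A: a majority of 1673752 is 836877; 836,877 required, 836,817 in favor — not approved.
B: a majority of 1192072 is 596037; 596,037 required, 596,037 in favor — approved.
C: 2/3 of 2499956 = 1666637.33, rounded up to 1666638; 1,666,638 required, 1,666,796 in favor — approved.

Not approved — the A shares did not give the required vote.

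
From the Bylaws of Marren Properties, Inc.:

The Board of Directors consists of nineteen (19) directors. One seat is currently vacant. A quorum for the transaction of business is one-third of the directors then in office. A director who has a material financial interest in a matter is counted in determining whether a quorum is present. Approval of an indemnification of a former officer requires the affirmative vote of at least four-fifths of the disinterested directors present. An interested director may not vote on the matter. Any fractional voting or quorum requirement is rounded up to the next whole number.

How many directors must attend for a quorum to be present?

6

1/3 of 18 = 6.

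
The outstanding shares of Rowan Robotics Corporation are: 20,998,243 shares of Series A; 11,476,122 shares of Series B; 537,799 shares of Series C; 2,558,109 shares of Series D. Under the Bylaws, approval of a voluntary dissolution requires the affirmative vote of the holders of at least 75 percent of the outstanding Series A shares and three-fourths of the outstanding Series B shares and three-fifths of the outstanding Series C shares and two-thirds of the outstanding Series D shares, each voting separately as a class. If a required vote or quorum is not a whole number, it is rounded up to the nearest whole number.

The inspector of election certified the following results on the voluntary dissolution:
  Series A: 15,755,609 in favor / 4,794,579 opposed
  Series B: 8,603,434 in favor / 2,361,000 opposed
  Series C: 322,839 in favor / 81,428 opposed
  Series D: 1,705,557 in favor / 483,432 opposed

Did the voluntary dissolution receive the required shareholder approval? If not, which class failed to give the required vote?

Series A: 3/4 of 20998243 = 15748682.25, rounded up to 15748683; 15,748,683 required, 15,755,609 in favor — approved.
Series B: 3/4 of 11476122 = 8607091.50, rounded up to 8607092; 8,607,092 required, 8,603,434 in favor — not approved.
Series C: 3/5 of 537799 = 322679.40, rounded up to 322680; 322,680 required, 322,839 in favor — approved.
Series D: 2/3 of 2558109 = 1705406; 1,705,406 required, 1,705,557 in favor — approved.

Not approved — the Series B shares did not give the required vote.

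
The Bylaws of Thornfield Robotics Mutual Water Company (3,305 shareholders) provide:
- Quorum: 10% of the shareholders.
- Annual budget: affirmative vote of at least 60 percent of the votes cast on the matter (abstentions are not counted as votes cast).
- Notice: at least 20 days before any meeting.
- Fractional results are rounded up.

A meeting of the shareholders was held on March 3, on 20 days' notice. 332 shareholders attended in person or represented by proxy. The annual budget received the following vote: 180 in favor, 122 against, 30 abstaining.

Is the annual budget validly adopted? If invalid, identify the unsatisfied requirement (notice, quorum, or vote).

Invalid — vote requirement not satisfied.

Notice: 20 days given; 20 required. Satisfied.
Quorum: 10% of 3,305 = 330.50, rounded up to 331; 332 present. Satisfied.
Vote: requires three-fifths of the votes cast (332 − 30 abstaining = 302); 3/5 of 302 = 181.20, rounded up to 182, so 182 needed; 180 in favor. Not satisfied.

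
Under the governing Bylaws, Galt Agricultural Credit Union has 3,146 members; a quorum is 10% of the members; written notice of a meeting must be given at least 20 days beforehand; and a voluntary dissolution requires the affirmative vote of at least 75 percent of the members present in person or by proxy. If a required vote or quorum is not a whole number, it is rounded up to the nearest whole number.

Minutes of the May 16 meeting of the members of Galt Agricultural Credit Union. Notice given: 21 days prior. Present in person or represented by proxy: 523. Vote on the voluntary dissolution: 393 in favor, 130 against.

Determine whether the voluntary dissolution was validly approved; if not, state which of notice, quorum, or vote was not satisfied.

Valid — all requirements satisfied.

Notice: 21 days given; 20 required. Satisfied.
Quorum: 10% of 3,146 = 314.60, rounded up to 315; 523 present. Satisfied.
Vote: requires three-fourths of those present (523); 3/4 of 523 = 392.25, rounded up to 393, so 393 needed; 393 in favor. Satisfied.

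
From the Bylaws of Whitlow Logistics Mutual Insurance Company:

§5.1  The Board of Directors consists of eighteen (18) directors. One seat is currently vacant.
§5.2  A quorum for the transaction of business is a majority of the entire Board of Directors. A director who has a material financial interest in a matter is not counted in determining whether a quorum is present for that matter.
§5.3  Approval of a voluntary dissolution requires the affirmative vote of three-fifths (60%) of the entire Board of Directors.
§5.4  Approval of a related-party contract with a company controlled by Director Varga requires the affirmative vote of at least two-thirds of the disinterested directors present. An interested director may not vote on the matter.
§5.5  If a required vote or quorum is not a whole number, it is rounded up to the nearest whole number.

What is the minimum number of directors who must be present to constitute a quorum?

A majority of 18 is 10.

10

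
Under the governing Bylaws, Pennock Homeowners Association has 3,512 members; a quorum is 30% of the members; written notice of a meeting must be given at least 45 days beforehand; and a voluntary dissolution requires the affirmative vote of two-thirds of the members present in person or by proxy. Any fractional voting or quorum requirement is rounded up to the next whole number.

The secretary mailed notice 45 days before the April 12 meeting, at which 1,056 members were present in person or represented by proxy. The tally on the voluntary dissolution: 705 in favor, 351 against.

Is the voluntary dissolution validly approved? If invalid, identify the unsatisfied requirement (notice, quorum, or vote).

Notice: 45 days given; 45 required. Satisfied.
Quorum: 30% of 3,512 = 1,053.60, rounded up to 1,054; 1,056 present. Satisfied.
Vote: requires two-thirds of those present (1,056); 2/3 of 1056 = 704, so 704 needed; 705 in favor. Satisfied.

Valid — all requirements satisfied.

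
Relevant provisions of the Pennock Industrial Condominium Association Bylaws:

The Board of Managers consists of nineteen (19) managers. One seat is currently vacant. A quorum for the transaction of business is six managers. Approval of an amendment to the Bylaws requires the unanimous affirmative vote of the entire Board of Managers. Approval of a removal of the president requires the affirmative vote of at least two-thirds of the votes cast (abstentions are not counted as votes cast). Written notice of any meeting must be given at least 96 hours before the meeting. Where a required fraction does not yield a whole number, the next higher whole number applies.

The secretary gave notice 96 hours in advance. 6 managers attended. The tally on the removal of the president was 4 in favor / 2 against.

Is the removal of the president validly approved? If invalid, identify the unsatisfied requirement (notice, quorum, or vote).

Notice: 96 hours given; 96 required (96 ≥ 96). Satisfied.
Quorum: 6 present; quorum is 6. Satisfied.
Vote: the removal of the president requires two-thirds of the votes cast (6). 2/3 of 6 = 4, so 4 affirmative votes are needed; 4 voted in favor. Satisfied.

Valid — all requirements satisfied.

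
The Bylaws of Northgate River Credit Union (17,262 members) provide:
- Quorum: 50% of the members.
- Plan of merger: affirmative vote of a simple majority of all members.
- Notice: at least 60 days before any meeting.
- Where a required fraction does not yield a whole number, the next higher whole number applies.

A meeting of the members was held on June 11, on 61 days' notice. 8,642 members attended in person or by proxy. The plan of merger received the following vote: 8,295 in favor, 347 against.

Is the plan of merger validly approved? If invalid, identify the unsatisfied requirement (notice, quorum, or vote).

Notice: 61 days given; 60 required. Satisfied.
Quorum: 50% of 17,262 = 8,631; 8,642 present. Satisfied.
Vote: requires a majority of all members (17,262); a majority of 17262 is 8632, so 8,632 needed; 8,295 in favor. Not satisfied.

Invalid — vote requirement not satisfied.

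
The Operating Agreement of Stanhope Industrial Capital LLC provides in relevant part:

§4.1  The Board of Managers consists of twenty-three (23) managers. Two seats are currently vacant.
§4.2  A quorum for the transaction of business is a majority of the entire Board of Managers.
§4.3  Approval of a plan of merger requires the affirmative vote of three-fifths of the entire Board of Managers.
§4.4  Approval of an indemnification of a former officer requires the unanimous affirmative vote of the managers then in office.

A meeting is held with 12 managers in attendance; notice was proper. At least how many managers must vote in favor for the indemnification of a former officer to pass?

21

The indemnification of a former officer requires the unanimous vote of the managers then in office (21).
Unanimous means all 21.
(Only 12 can vote, so the indemnification of a former officer cannot pass at this meeting, but the required vote is still 21.)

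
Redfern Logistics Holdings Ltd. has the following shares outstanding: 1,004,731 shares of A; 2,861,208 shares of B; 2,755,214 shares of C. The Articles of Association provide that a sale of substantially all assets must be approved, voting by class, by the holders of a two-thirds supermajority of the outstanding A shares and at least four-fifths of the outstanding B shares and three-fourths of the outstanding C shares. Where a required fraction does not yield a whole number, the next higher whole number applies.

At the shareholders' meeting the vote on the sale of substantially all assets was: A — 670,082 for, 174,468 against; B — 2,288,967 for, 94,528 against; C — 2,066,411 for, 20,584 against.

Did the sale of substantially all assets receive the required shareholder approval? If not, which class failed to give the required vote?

A: 2/3 of 1004731 = 669820.67, rounded up to 669821; 669,821 required, 670,082 in favor — approved.
B: 4/5 of 2861208 = 2288966.40, rounded up to 2288967; 2,288,967 required, 2,288,967 in favor — approved.
C: 3/4 of 2755214 = 2066410.50, rounded up to 2066411; 2,066,411 required, 2,066,411 in favor — approved.

Approved — every class gave the required vote.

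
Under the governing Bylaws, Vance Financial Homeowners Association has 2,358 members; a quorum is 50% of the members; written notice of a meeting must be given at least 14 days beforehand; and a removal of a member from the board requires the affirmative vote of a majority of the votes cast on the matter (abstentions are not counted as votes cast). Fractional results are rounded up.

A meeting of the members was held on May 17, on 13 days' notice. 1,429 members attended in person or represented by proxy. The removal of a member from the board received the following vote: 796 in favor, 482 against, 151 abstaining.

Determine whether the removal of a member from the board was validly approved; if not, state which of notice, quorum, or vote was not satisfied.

Notice: 13 days given; 14 required. Not satisfied.
Quorum: 50% of 2,358 = 1,179; 1,429 present. Satisfied.
Vote: requires a majority of the votes cast (1,429 − 151 abstaining = 1,278); a majority of 1278 is 640, so 640 needed; 796 in favor. Satisfied.

Invalid — notice requirement not satisfied.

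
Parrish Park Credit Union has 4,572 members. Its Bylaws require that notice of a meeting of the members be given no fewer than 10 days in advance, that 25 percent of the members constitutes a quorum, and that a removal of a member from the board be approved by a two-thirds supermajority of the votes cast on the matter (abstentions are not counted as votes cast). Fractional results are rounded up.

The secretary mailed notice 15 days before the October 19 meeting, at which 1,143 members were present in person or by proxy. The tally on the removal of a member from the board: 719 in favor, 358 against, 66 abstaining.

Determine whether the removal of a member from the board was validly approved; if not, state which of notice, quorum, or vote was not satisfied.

Valid — all requirements satisfied.

Notice: 15 days given; 10 required. Satisfied.
Quorum: 25% of 4,572 = 1,143; 1,143 present. Satisfied.
Vote: requires two-thirds of the votes cast (1,143 − 66 abstaining = 1,077); 2/3 of 1077 = 718, so 718 needed; 719 in favor. Satisfied.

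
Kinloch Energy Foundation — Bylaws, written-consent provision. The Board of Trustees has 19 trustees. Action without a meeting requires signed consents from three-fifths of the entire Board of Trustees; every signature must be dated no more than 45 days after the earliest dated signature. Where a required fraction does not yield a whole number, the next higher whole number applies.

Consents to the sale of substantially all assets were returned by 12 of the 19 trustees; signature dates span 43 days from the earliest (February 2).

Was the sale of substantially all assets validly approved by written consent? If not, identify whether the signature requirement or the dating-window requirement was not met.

Effective — both the signature and dating-window requirements are satisfied.

Signatures required: three-fifths of 19 — 3/5 of 19 = 11.40, rounded up to 12, so 12 needed; 12 signed. Sufficient.
Dating window: the latest signature is 43 days after the earliest; the limit is 45 days. Within the window.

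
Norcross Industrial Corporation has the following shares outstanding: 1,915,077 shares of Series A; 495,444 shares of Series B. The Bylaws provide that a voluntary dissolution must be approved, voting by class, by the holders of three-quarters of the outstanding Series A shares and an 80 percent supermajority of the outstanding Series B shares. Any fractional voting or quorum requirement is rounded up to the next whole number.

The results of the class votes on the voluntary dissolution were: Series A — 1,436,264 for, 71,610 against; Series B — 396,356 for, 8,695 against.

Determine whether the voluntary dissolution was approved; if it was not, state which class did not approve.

Series A: 3/4 of 1915077 = 1436307.75, rounded up to 1436308; 1,436,308 required, 1,436,264 in favor — not approved.
Series B: 4/5 of 495444 = 396355.20, rounded up to 396356; 396,356 required, 396,356 in favor — approved.

Not approved — the Series A shares did not give the required vote.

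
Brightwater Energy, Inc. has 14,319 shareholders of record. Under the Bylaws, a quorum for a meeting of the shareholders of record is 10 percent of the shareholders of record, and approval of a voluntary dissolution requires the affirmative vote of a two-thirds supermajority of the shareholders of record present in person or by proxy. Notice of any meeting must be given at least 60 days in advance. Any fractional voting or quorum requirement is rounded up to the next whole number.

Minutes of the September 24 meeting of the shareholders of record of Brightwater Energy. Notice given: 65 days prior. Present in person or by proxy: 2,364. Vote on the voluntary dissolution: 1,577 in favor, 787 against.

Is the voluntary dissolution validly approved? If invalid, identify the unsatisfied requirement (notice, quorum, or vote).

Notice: 65 days given; 60 required. Satisfied.
Quorum: 10% of 14,319 = 1,431.90, rounded up to 1,432; 2,364 present. Satisfied.
Vote: requires two-thirds of those present (2,364); 2/3 of 2364 = 1576, so 1,576 needed; 1,577 in favor. Satisfied.

Valid — all requirements satisfied.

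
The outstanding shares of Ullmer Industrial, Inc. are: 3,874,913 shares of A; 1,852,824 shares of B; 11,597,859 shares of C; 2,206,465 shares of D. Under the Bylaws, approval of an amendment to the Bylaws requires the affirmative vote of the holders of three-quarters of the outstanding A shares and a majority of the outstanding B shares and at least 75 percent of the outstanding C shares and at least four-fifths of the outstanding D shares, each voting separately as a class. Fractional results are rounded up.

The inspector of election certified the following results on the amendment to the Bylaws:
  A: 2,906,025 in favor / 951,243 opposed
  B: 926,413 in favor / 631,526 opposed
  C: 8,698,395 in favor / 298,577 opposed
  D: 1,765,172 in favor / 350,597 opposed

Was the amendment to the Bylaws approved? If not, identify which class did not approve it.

Not approved — the A shares did not give the required vote.

A: 3/4 of 3874913 = 2906184.75, rounded up to 2906185; 2,906,185 required, 2,906,025 in favor — not approved.
B: a majority of 1852824 is 926413; 926,413 required, 926,413 in favor — approved.
C: 3/4 of 11597859 = 8698394.25, rounded up to 8698395; 8,698,395 required, 8,698,395 in favor — approved.
D: 4/5 of 2206465 = 1765172; 1,765,172 required, 1,765,172 in favor — approved.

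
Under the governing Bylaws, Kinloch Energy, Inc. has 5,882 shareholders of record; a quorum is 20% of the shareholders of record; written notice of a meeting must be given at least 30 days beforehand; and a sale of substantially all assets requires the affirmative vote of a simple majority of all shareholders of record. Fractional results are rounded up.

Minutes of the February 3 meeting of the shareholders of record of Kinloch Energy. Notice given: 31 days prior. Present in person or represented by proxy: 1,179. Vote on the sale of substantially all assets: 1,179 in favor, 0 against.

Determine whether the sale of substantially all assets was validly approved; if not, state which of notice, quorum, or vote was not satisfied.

Notice: 31 days given; 30 required. Satisfied.
Quorum: 20% of 5,882 = 1,176.40, rounded up to 1,177; 1,179 present. Satisfied.
Vote: requires a majority of all shareholders of record (5,882); a majority of 5882 is 2942, so 2,942 needed; 1,179 in favor. Not satisfied.

Invalid — vote requirement not satisfied.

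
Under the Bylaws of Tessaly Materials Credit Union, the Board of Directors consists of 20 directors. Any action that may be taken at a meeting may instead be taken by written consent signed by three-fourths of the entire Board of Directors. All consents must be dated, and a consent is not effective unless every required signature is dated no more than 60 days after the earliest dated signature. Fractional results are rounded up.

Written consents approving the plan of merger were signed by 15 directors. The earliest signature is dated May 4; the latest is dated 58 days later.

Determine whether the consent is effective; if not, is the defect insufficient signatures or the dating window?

Signatures required: three-fourths of 20 — 3/4 of 20 = 15, so 15 needed; 15 signed. Sufficient.
Dating window: the latest signature is 58 days after the earliest; the limit is 60 days. Within the window.

Effective — both the signature and dating-window requirements are satisfied.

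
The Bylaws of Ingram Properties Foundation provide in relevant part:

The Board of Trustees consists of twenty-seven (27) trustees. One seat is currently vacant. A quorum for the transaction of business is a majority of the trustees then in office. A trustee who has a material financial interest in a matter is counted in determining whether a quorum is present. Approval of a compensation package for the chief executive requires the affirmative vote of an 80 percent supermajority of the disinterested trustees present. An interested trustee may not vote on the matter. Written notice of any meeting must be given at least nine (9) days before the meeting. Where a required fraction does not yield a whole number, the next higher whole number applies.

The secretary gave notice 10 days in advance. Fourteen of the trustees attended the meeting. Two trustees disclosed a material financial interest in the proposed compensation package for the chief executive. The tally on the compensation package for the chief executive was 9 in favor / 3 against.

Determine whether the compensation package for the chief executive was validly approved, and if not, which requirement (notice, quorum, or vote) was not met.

Notice: 10 days given; 9 required (10 ≥ 9). Satisfied.
Quorum: 14 present (interested trustees count toward quorum); quorum is 14. Satisfied.
Vote: the compensation package for the chief executive requires four-fifths of the disinterested trustees present (14 − 2 = 12). 4/5 of 12 = 9.60, rounded up to 10, so 10 affirmative votes are needed; 9 voted in favor. Not satisfied.

Invalid — vote requirement not satisfied.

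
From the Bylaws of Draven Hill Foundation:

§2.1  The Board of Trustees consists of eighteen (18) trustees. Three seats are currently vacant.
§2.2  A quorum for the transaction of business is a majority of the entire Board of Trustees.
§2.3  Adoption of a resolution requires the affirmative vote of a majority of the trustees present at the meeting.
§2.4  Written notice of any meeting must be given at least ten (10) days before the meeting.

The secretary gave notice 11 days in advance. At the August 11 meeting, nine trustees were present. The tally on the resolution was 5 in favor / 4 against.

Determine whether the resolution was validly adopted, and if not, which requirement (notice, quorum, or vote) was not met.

Invalid — quorum requirement not satisfied.

Notice: 11 days given; 10 required (11 ≥ 10). Satisfied.
Quorum: 9 present; quorum is 10. Not satisfied.
Vote: the resolution requires a majority of the trustees present (9). A majority of 9 is 5, so 5 affirmative votes are needed; 5 voted in favor. Satisfied. (Moot — without a quorum no business can be validly transacted.)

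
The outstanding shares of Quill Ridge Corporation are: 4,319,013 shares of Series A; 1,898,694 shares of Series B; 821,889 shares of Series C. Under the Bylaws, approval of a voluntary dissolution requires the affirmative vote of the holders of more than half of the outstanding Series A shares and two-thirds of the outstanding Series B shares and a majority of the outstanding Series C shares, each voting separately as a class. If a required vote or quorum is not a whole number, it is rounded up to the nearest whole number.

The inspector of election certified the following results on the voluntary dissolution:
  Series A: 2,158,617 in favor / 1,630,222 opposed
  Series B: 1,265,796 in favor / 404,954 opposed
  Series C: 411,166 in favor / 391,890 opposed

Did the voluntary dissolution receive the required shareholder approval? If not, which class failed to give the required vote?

Not approved — the Series A shares did not give the required vote.

Series A: a majority of 4319013 is 2159507; 2,159,507 required, 2,158,617 in favor — not approved.
Series B: 2/3 of 1898694 = 1265796; 1,265,796 required, 1,265,796 in favor — approved.
Series C: a majority of 821889 is 410945; 410,945 required, 411,166 in favor — approved.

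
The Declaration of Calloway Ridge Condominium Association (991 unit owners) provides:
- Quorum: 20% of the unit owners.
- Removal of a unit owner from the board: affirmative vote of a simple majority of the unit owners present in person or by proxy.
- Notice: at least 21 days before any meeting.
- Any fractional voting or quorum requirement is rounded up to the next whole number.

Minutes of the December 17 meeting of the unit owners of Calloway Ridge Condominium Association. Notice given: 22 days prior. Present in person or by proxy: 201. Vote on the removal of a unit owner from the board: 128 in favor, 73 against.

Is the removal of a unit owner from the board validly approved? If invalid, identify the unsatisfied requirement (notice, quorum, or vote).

Notice: 22 days given; 21 required. Satisfied.
Quorum: 20% of 991 = 198.20, rounded up to 199; 201 present. Satisfied.
Vote: requires a majority of those present (201); a majority of 201 is 101, so 101 needed; 128 in favor. Satisfied.

Valid — all requirements satisfied.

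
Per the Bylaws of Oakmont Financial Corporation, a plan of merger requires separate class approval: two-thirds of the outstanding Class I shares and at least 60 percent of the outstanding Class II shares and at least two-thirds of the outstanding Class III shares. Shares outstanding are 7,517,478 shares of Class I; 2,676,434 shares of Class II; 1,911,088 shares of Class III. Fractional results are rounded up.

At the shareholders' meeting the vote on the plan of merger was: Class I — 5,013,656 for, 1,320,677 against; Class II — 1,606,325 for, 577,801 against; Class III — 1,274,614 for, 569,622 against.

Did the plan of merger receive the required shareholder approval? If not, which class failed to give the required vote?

Class I: 2/3 of 7517478 = 5011652; 5,011,652 required, 5,013,656 in favor — approved.
Class II: 3/5 of 2676434 = 1605860.40, rounded up to 1605861; 1,605,861 required, 1,606,325 in favor — approved.
Class III: 2/3 of 1911088 = 1274058.67, rounded up to 1274059; 1,274,059 required, 1,274,614 in favor — approved.

Approved — every class gave the required vote.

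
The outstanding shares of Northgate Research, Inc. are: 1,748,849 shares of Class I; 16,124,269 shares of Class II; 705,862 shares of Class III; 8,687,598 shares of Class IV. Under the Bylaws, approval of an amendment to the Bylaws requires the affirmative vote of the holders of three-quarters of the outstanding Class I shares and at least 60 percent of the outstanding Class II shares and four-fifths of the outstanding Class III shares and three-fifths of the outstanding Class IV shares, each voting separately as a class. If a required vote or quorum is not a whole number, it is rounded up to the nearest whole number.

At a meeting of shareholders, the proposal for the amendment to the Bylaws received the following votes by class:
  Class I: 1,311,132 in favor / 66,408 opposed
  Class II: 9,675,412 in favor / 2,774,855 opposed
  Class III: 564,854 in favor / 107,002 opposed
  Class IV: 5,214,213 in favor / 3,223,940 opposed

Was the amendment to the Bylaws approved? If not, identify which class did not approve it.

Class I: 3/4 of 1748849 = 1311636.75, rounded up to 1311637; 1,311,637 required, 1,311,132 in favor — not approved.
Class II: 3/5 of 16124269 = 9674561.40, rounded up to 9674562; 9,674,562 required, 9,675,412 in favor — approved.
Class III: 4/5 of 705862 = 564689.60, rounded up to 564690; 564,690 required, 564,854 in favor — approved.
Class IV: 3/5 of 8687598 = 5212558.80, rounded up to 5212559; 5,212,559 required, 5,214,213 in favor — approved.

Not approved — the Class I shares did not give the required vote.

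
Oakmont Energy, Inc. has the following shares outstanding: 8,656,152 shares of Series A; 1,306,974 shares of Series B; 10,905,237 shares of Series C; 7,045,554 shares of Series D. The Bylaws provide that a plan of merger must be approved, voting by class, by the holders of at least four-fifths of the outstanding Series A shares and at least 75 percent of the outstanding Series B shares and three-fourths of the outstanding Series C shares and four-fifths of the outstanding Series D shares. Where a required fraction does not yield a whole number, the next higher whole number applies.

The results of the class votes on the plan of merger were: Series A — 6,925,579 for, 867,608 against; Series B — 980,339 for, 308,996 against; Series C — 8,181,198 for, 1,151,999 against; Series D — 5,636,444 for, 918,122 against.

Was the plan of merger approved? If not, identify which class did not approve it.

Series A: 4/5 of 8656152 = 6924921.60, rounded up to 6924922; 6,924,922 required, 6,925,579 in favor — approved.
Series B: 3/4 of 1306974 = 980230.50, rounded up to 980231; 980,231 required, 980,339 in favor — approved.
Series C: 3/4 of 10905237 = 8178927.75, rounded up to 8178928; 8,178,928 required, 8,181,198 in favor — approved.
Series D: 4/5 of 7045554 = 5636443.20, rounded up to 5636444; 5,636,444 required, 5,636,444 in favor — approved.

Approved — every class gave the required vote.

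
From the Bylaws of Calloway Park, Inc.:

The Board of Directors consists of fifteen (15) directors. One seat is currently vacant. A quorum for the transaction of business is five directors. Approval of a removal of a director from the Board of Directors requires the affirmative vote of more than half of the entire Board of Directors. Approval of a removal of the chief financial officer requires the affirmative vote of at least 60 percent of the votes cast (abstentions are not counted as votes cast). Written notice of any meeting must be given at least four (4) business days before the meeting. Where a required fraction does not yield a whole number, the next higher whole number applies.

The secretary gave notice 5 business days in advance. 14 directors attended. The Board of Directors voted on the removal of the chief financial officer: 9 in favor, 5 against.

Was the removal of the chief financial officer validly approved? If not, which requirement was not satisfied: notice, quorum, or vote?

Notice: 5 business days given; 4 required (5 ≥ 4). Satisfied.
Quorum: 14 present; quorum is 5. Satisfied.
Vote: the removal of the chief financial officer requires three-fifths of the votes cast (14). 3/5 of 14 = 8.40, rounded up to 9, so 9 affirmative votes are needed; 9 voted in favor. Satisfied.

Valid — all requirements satisfied.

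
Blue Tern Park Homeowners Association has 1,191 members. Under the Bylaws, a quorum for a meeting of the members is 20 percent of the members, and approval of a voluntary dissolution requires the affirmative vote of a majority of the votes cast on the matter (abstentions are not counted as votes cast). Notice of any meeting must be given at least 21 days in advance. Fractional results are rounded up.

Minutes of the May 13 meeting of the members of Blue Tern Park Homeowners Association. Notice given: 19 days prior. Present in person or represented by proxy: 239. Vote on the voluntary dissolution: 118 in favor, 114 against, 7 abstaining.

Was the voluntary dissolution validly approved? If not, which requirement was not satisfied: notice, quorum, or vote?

Invalid — notice requirement not satisfied.

Notice: 19 days given; 21 required. Not satisfied.
Quorum: 20% of 1,191 = 238.20, rounded up to 239; 239 present. Satisfied.
Vote: requires a majority of the votes cast (239 − 7 abstaining = 232); a majority of 232 is 117, so 117 needed; 118 in favor. Satisfied.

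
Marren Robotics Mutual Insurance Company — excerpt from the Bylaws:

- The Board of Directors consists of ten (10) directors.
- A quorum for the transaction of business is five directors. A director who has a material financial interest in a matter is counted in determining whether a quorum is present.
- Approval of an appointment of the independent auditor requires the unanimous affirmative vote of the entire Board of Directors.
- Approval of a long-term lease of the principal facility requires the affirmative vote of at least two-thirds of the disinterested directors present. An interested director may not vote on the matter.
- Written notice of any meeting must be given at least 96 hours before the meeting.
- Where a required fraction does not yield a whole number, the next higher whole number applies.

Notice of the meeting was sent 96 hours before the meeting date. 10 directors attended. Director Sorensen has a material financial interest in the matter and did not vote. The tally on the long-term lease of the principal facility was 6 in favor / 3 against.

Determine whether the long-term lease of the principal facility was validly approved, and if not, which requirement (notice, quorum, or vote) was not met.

Notice: 96 hours given; 96 required (96 ≥ 96). Satisfied.
Quorum: 10 present (interested directors count toward quorum); quorum is 5. Satisfied.
Vote: the long-term lease of the principal facility requires two-thirds of the disinterested directors present (10 − 1 = 9). 2/3 of 9 = 6, so 6 affirmative votes are needed; 6 voted in favor. Satisfied.

Valid — all requirements satisfied.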